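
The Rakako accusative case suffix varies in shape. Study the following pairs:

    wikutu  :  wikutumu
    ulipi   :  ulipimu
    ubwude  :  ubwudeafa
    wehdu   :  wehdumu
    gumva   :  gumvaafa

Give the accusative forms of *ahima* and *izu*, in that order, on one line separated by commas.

Looking at the last vowel of each stem: -mu when the last vowel of the stem is a high vowel (*wikutu*, *ulipi*, *wehdu*); -afa when the last vowel of the stem is a non-high vowel (*ubwude*, *gumva*).
*ahima* — last vowel /a/ (a non-high vowel) → -afa → *ahimaafa*.
*izu* — last vowel /u/ (a high vowel) → -mu → *izumu*.

ahimaafa, izumu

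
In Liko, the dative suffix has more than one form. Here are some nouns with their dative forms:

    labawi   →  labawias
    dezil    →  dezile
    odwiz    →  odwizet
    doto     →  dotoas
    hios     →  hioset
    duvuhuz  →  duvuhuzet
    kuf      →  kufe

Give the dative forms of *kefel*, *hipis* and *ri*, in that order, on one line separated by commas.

The pattern is sibilance of the final sound: -et when the stem ends in a sibilant (*odwiz*, *hios*, *duvuhuz*); -e when the stem ends in a non-sibilant consonant (*dezil*, *kuf*); -as when the stem ends in a vowel (*labawi*, *doto*).
*kefel* — final sound /l/ (a non-sibilant consonant) → -e → *kefele*.
Since the final sound of *hipis* is /s/ (a sibilant), it takes -et, giving *hipiset*.
*ri* — final sound /i/ (a vowel) → -as → *rias*.

kefele, hipiset, rias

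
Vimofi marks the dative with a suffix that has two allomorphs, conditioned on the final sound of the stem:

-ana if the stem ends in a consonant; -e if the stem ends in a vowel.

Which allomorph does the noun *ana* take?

-e

Since the final sound of *ana* is /a/ (a vowel), it takes -e.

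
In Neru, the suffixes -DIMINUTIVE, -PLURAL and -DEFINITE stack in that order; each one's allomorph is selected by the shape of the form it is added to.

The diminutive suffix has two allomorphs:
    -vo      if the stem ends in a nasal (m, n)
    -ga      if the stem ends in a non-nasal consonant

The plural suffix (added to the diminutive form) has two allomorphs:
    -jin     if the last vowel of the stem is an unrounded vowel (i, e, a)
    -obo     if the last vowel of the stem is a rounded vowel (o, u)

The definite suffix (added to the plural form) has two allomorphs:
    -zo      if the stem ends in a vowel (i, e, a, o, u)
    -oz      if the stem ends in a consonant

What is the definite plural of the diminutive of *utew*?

utewgajinoz

The final consonant of *utew* is /w/, which is non-nasal, so the diminutive suffix is -ga, giving *utewga*.
Since the last vowel of the diminutive form *utewga* is /a/ (an unrounded vowel), it takes -jin, giving *utewgajin*.
Since the final sound of the plural form *utewgajin* is /n/ (a consonant), it takes -oz, giving *utewgajinoz*.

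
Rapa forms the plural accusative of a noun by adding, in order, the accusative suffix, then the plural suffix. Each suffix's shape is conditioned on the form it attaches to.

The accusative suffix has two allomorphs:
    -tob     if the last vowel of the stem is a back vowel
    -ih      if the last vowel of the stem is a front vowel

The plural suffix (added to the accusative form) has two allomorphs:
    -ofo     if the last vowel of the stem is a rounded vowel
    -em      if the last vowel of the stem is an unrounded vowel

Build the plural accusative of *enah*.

*enah* — last vowel /a/ (a back vowel) → -tob → *enahtob*.
The accusative form *enahtob*: last vowel = /o/, a rounded vowel → -ofo → *enahtobofo*.

enahtobofo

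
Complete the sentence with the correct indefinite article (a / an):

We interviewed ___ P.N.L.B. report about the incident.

The indefinite article is chosen by the initial *sound* of the following word, not its spelling.
The initialism *P.N.L.B.* is read letter by letter; the first letter, P, is pronounced /piː/, which begins with a consonant sound.
So the article is *a*: We interviewed a P.N.L.B. report about the incident.

a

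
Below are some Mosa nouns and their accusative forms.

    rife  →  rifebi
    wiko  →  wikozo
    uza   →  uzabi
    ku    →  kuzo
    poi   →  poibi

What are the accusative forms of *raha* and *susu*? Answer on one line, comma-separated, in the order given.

Looking at the last vowel of each stem: -zo when the last vowel of the stem is a rounded vowel (*wiko*, *ku*); -bi when the last vowel of the stem is an unrounded vowel (*rife*, *uza*, *poi*).
*raha*: last vowel = /a/, an unrounded vowel → -bi → *rahabi*.
The last vowel of *susu* is /u/, which is a rounded vowel, so the suffix is -zo, giving *susuzo*.

rahabi, susuzo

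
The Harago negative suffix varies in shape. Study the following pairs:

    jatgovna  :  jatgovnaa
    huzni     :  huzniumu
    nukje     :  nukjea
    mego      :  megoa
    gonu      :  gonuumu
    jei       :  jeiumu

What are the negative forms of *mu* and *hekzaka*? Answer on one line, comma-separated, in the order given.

muumu, hekzakaa

The alternation tracks the last vowel of the stem — -umu when the last vowel of the stem is a high vowel (*huzni*, *gonu*, *jei*); -a when the last vowel of the stem is a non-high vowel (*jatgovna*, *nukje*, *mego*).
*mu*: last vowel = /u/, a high vowel → -umu → *muumu*.
The last vowel of *hekzaka* is /a/, which is a non-high vowel, so the suffix is -a, giving *hekzakaa*.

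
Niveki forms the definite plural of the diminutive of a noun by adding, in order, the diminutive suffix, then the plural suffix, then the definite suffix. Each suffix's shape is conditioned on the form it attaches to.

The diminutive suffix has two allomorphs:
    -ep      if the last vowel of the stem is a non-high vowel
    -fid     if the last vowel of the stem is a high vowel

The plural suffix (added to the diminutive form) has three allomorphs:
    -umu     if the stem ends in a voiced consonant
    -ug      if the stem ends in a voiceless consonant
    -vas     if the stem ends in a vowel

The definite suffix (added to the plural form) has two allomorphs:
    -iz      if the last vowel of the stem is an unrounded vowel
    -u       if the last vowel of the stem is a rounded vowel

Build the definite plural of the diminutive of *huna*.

The last vowel of *huna* is /a/, which is a non-high vowel, so the diminutive suffix is -ep, giving *hunaep*.
The diminutive form *hunaep* — final sound /p/ (a voiceless consonant) → -ug → *hunaepug*.
The last vowel of the plural form *hunaepug* is /u/, which is a rounded vowel, so the definite suffix is -u, giving *hunaepugu*.

hunaepugu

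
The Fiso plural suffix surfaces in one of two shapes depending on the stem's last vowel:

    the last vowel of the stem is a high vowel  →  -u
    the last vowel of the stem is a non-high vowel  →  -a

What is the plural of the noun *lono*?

lonoa

Since the last vowel of *lono* is /o/ (a non-high vowel), it takes -a, giving *lonoa*.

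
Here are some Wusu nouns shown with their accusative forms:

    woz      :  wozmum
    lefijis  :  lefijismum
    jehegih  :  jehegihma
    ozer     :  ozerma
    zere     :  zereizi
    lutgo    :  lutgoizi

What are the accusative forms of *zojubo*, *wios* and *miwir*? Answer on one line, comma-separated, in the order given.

zojuboizi, wiosmum, miwirma

The suffix is conditioned by the final sound: -mum when the stem ends in a sibilant (*woz*, *lefijis*); -ma when the stem ends in a non-sibilant consonant (*jehegih*, *ozer*); -izi when the stem ends in a vowel (*zere*, *lutgo*).
The final sound of *zojubo* is /o/, which is a vowel, so the suffix is -izi, giving *zojuboizi*.
*wios*: final sound = /s/, a sibilant → -mum → *wiosmum*.
The final sound of *miwir* is /r/, which is a non-sibilant consonant, so the suffix is -ma, giving *miwirma*.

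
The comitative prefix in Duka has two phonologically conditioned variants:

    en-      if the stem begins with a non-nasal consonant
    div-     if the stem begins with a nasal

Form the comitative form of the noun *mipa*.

divmipa

*mipa*: first consonant = /m/, a nasal → div- → *divmipa*.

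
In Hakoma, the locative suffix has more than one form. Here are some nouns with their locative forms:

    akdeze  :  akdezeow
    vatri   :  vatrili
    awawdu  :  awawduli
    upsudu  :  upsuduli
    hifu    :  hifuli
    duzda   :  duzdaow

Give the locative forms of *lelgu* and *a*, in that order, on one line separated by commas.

The pattern is height harmony: -li when the last vowel of the stem is a high vowel (*vatri*, *awawdu*, *upsudu*, *hifu*); -ow when the last vowel of the stem is a non-high vowel (*akdeze*, *duzda*).
Since the last vowel of *lelgu* is /u/ (a high vowel), it takes -li, giving *lelguli*.
*a*: last vowel = /a/, a non-high vowel → -ow → *aow*.

lelguli, aow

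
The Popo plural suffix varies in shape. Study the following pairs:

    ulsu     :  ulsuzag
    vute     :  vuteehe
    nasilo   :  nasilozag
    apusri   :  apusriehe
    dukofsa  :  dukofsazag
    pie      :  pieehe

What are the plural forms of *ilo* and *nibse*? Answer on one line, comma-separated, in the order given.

Looking at the last vowel of each stem: -ehe when the last vowel of the stem is a front vowel (*vute*, *apusri*, *pie*); -zag when the last vowel of the stem is a back vowel (*ulsu*, *nasilo*, *dukofsa*).
*ilo* — last vowel /o/ (a back vowel) → -zag → *ilozag*.
The last vowel of *nibse* is /e/, which is a front vowel, so the suffix is -ehe, giving *nibseehe*.

ilozag, nibseehe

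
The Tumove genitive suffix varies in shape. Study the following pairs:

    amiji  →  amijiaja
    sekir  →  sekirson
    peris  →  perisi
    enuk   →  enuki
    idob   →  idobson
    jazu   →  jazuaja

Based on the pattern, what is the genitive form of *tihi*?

The pattern is voicing of the final sound: -i when the stem ends in a voiceless consonant (*peris*, *enuk*); -son when the stem ends in a voiced consonant (*sekir*, *idob*); -aja when the stem ends in a vowel (*amiji*, *jazu*).
Since the final sound of *tihi* is /i/ (a vowel), it takes -aja, giving *tihiaja*.

tihiaja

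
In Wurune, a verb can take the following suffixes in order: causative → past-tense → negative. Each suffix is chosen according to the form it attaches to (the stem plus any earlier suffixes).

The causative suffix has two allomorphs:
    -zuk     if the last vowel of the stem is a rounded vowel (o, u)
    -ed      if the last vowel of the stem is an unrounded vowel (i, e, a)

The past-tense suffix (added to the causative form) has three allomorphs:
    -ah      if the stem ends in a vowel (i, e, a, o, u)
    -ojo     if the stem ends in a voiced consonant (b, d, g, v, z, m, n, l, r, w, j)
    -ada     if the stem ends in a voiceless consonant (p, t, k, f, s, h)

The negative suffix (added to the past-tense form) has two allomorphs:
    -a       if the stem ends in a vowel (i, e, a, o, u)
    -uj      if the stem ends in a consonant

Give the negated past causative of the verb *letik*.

letikedojoa

*letik* — last vowel /i/ (an unrounded vowel) → -ed → *letiked*.
The final sound of the causative form *letiked* is /d/, which is a voiced consonant, so the past-tense suffix is -ojo, giving *letikedojo*.
The past-tense form *letikedojo* — final sound /o/ (a vowel) → -a → *letikedojoa*.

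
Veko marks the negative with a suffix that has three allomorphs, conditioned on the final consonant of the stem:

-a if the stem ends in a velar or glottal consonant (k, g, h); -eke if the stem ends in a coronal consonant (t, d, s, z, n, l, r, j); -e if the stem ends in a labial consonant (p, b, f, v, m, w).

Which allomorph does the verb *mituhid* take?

-eke

Since the final consonant of *mituhid* is /d/ (coronal), it takes -eke.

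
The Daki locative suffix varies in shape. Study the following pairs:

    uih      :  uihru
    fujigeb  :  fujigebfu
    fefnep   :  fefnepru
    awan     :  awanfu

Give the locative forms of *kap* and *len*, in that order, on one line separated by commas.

kapru, lenfu

Looking at the final consonant of each stem: -ru when the stem ends in a voiceless consonant (*uih*, *fefnep*); -fu when the stem ends in a voiced consonant (*fujigeb*, *awan*).
*kap*: final consonant = /p/, voiceless → -ru → *kapru*.
*len* — final consonant /n/ (voiced) → -fu → *lenfu*.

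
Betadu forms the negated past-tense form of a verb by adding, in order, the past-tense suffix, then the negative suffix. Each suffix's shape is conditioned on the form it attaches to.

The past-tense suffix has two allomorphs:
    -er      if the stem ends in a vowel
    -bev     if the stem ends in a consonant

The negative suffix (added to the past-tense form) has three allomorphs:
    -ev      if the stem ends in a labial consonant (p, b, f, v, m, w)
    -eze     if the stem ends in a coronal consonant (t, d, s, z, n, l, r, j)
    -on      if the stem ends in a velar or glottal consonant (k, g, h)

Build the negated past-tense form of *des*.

desbevev

*des* — final sound /s/ (a consonant) → -bev → *desbev*.
The past-tense form *desbev* — final consonant /v/ (labial) → -ev → *desbevev*.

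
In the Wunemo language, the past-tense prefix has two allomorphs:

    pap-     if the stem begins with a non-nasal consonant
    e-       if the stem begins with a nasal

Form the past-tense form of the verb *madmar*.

emadmar

Since the first consonant of *madmar* is /m/ (a nasal), it takes e-, giving *emadmar*.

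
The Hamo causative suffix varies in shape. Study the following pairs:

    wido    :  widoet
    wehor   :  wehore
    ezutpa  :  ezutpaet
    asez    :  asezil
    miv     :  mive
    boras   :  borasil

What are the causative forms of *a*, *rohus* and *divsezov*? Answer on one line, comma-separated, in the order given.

Looking at the final sound of each stem: -il when the stem ends in a sibilant (*asez*, *boras*); -e when the stem ends in a non-sibilant consonant (*wehor*, *miv*); -et when the stem ends in a vowel (*wido*, *ezutpa*).
*a*: final sound = /a/, a vowel → -et → *aet*.
*rohus* — final sound /s/ (a sibilant) → -il → *rohusil*.
The final sound of *divsezov* is /v/, which is a non-sibilant consonant, so the suffix is -e, giving *divsezove*.

aet, rohusil, divsezove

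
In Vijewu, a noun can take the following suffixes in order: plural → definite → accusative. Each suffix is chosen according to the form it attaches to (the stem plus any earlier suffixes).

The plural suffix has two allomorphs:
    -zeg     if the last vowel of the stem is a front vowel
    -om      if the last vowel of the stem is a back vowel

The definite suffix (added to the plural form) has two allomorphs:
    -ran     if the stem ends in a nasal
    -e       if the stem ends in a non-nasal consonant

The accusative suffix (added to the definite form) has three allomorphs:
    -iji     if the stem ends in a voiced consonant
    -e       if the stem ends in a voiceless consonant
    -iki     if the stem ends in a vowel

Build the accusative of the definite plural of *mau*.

*mau* — last vowel /u/ (a back vowel) → -om → *mauom*.
The plural form *mauom*: final consonant = /m/, a nasal → -ran → *mauomran*.
The definite form *mauomran* — final sound /n/ (a voiced consonant) → -iji → *mauomraniji*.

mauomraniji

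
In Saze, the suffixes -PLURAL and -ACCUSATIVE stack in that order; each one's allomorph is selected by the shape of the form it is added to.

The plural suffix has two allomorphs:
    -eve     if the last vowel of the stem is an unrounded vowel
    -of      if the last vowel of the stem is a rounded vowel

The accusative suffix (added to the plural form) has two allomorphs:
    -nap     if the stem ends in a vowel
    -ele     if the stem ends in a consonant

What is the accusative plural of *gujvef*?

The last vowel of *gujvef* is /e/, which is an unrounded vowel, so the plural suffix is -eve, giving *gujvefeve*.
The plural form *gujvefeve* — final sound /e/ (a vowel) → -nap → *gujvefevenap*.

gujvefevenap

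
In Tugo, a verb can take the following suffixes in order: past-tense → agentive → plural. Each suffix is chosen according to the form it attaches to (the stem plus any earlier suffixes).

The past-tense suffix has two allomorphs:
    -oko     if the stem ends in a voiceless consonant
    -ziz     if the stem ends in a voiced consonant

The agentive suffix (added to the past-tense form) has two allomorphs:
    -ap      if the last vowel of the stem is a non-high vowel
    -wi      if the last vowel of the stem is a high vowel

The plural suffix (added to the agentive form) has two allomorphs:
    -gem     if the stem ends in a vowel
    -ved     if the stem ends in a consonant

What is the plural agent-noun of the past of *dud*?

dudzizwigem

*dud*: final consonant = /d/, voiced → -ziz → *dudziz*.
The past-tense form *dudziz* — last vowel /i/ (a high vowel) → -wi → *dudzizwi*.
The agentive form *dudzizwi*: final sound = /i/, a vowel → -gem → *dudzizwigem*.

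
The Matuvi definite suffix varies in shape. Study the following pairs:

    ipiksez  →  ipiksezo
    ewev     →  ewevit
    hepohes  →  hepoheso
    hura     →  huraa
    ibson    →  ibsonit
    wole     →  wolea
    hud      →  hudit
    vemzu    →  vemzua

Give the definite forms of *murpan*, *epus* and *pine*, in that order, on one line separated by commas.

murpanit, epuso, pinea

The alternation tracks the final sound of the stem — -o when the stem ends in a sibilant (*ipiksez*, *hepohes*); -it when the stem ends in a non-sibilant consonant (*ewev*, *ibson*, *hud*); -a when the stem ends in a vowel (*hura*, *wole*, *vemzu*).
Since the final sound of *murpan* is /n/ (a non-sibilant consonant), it takes -it, giving *murpanit*.
*epus* — final sound /s/ (a sibilant) → -o → *epuso*.
*pine* — final sound /e/ (a vowel) → -a → *pinea*.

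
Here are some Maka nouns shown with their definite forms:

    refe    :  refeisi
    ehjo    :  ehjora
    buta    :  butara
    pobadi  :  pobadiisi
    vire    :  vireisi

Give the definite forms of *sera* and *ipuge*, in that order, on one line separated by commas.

serara, ipugeisi

The alternation tracks the last vowel of the stem — -isi when the last vowel of the stem is a front vowel (*refe*, *pobadi*, *vire*); -ra when the last vowel of the stem is a back vowel (*ehjo*, *buta*).
The last vowel of *sera* is /a/, which is a back vowel, so the suffix is -ra, giving *serara*.
The last vowel of *ipuge* is /e/, which is a front vowel, so the suffix is -isi, giving *ipugeisi*.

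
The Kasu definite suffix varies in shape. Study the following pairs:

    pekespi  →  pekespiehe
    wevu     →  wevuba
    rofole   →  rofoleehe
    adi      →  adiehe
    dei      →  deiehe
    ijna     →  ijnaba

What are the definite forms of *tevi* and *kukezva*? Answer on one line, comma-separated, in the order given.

The suffix is conditioned by the last vowel: -ehe when the last vowel of the stem is a front vowel (*pekespi*, *rofole*, *adi*, *dei*); -ba when the last vowel of the stem is a back vowel (*wevu*, *ijna*).
Since the last vowel of *tevi* is /i/ (a front vowel), it takes -ehe, giving *teviehe*.
*kukezva* — last vowel /a/ (a back vowel) → -ba → *kukezvaba*.

teviehe, kukezvaba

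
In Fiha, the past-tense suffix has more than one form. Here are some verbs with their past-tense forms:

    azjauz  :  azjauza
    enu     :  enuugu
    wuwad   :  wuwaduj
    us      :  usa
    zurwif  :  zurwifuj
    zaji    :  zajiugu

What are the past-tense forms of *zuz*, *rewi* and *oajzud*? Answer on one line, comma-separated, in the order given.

zuza, rewiugu, oajzuduj

Looking at the final sound of each stem: -a when the stem ends in a sibilant (*azjauz*, *us*); -uj when the stem ends in a non-sibilant consonant (*wuwad*, *zurwif*); -ugu when the stem ends in a vowel (*enu*, *zaji*).
*zuz* — final sound /z/ (a sibilant) → -a → *zuza*.
The final sound of *rewi* is /i/, which is a vowel, so the suffix is -ugu, giving *rewiugu*.
*oajzud*: final sound = /d/, a non-sibilant consonant → -uj → *oajzuduj*.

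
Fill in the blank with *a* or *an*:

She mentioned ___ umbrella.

The indefinite article is chosen by the initial *sound* of the following word, not its spelling.
*umbrella* begins with the sound /ʌ/ (u pronounced /ʌ/) — a vowel sound.
So the article is *an*: She mentioned an umbrella.

an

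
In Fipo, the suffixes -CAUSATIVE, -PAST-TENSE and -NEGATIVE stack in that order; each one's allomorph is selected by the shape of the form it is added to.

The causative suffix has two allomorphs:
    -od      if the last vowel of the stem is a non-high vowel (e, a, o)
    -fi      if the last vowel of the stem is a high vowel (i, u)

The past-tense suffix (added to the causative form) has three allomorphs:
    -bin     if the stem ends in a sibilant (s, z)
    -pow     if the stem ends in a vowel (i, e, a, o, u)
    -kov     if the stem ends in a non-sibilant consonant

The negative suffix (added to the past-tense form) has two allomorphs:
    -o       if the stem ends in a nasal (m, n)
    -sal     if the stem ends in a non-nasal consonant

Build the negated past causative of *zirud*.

*zirud*: last vowel = /u/, a high vowel → -fi → *zirudfi*.
The final sound of the causative form *zirudfi* is /i/, which is a vowel, so the past-tense suffix is -pow, giving *zirudfipow*.
The past-tense form *zirudfipow* — final consonant /w/ (non-nasal) → -sal → *zirudfipowsal*.

zirudfipowsal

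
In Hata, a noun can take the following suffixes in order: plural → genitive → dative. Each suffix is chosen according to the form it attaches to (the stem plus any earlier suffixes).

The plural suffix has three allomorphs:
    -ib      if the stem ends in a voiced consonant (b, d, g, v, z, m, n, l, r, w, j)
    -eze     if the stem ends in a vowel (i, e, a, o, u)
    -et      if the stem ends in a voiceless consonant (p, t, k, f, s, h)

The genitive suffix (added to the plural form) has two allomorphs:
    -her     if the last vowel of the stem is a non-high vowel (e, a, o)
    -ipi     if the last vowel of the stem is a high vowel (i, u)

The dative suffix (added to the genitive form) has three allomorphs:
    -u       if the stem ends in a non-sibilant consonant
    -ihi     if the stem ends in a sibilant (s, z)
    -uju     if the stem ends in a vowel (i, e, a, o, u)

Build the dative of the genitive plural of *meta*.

metaezeheru

*meta*: final sound = /a/, a vowel → -eze → *metaeze*.
Since the last vowel of the plural form *metaeze* is /e/ (a non-high vowel), it takes -her, giving *metaezeher*.
The genitive form *metaezeher*: final sound = /r/, a non-sibilant consonant → -u → *metaezeheru*.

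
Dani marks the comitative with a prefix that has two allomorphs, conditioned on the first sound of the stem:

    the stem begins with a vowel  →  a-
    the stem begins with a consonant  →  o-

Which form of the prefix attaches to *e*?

Since the first sound of *e* is /e/ (a vowel), it takes a-.

a-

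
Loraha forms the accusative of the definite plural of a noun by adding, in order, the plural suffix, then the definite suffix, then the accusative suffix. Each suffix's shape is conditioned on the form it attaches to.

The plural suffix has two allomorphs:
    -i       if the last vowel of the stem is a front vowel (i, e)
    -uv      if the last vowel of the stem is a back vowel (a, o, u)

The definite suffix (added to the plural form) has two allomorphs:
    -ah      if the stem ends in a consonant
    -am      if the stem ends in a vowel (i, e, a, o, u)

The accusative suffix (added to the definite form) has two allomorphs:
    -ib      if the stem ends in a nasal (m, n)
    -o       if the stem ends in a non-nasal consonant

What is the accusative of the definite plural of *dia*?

diauvaho

Since the last vowel of *dia* is /a/ (a back vowel), it takes -uv, giving *diauv*.
The plural form *diauv* — final sound /v/ (a consonant) → -ah → *diauvah*.
The final consonant of the definite form *diauvah* is /h/, which is non-nasal, so the accusative suffix is -o, giving *diauvaho*.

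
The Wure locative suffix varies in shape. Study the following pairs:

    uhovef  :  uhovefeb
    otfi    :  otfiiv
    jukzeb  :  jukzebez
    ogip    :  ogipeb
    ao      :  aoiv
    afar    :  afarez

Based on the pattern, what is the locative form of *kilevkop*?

kilevkopeb

The pattern is voicing of the final sound: -eb when the stem ends in a voiceless consonant (*uhovef*, *ogip*); -ez when the stem ends in a voiced consonant (*jukzeb*, *afar*); -iv when the stem ends in a vowel (*otfi*, *ao*).
The final sound of *kilevkop* is /p/, which is a voiceless consonant, so the suffix is -eb, giving *kilevkopeb*.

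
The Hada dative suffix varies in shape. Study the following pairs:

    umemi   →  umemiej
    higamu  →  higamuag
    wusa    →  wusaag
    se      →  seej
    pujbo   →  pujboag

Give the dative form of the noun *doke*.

The pattern is front/back vowel harmony: -ej when the last vowel of the stem is a front vowel (*umemi*, *se*); -ag when the last vowel of the stem is a back vowel (*higamu*, *wusa*, *pujbo*).
*doke*: last vowel = /e/, a front vowel → -ej → *dokeej*.

dokeej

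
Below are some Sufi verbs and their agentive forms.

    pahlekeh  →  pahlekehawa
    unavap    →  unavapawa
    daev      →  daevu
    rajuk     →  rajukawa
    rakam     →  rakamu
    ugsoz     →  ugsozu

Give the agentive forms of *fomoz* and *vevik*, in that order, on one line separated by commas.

fomozu, vevikawa

The pattern is voicing of the final consonant: -awa when the stem ends in a voiceless consonant (*pahlekeh*, *unavap*, *rajuk*); -u when the stem ends in a voiced consonant (*daev*, *rakam*, *ugsoz*).
*fomoz* — final consonant /z/ (voiced) → -u → *fomozu*.
*vevik* — final consonant /k/ (voiceless) → -awa → *vevikawa*.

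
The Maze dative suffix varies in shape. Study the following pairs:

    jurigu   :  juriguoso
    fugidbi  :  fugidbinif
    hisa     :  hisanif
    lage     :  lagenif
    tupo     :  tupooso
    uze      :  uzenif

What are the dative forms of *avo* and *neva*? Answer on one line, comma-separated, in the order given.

avooso, nevanif

The alternation tracks the last vowel of the stem — -oso when the last vowel of the stem is a rounded vowel (*jurigu*, *tupo*); -nif when the last vowel of the stem is an unrounded vowel (*fugidbi*, *hisa*, *lage*, *uze*).
Since the last vowel of *avo* is /o/ (a rounded vowel), it takes -oso, giving *avooso*.
Since the last vowel of *neva* is /a/ (an unrounded vowel), it takes -nif, giving *nevanif*.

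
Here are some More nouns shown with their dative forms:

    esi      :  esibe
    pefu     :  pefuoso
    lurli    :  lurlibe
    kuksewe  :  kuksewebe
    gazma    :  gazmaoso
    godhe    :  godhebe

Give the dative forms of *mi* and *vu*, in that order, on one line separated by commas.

mibe, vuoso

Looking at the last vowel of each stem: -be when the last vowel of the stem is a front vowel (*esi*, *lurli*, *kuksewe*, *godhe*); -oso when the last vowel of the stem is a back vowel (*pefu*, *gazma*).
*mi*: last vowel = /i/, a front vowel → -be → *mibe*.
The last vowel of *vu* is /u/, which is a back vowel, so the suffix is -oso, giving *vuoso*.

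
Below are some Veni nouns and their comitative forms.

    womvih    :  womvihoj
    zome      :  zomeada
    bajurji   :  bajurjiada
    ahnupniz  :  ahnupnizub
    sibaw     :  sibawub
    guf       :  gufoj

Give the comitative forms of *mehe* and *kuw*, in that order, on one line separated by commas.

meheada, kuwub

Looking at the final sound of each stem: -oj when the stem ends in a voiceless consonant (*womvih*, *guf*); -ub when the stem ends in a voiced consonant (*ahnupniz*, *sibaw*); -ada when the stem ends in a vowel (*zome*, *bajurji*).
Since the final sound of *mehe* is /e/ (a vowel), it takes -ada, giving *meheada*.
Since the final sound of *kuw* is /w/ (a voiced consonant), it takes -ub, giving *kuwub*.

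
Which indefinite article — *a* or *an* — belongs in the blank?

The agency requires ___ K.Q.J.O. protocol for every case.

The indefinite article is chosen by the initial *sound* of the following word, not its spelling.
The initialism *K.Q.J.O.* is read letter by letter; the first letter, K, is pronounced /keɪ/, which begins with a consonant sound.
So the article is *a*: The agency requires a K.Q.J.O. protocol for every case.

a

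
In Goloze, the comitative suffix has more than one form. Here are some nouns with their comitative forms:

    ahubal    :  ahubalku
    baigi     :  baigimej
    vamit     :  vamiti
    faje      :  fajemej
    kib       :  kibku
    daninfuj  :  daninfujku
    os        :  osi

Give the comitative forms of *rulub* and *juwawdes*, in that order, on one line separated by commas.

The alternation tracks the final sound of the stem — -i when the stem ends in a voiceless consonant (*vamit*, *os*); -ku when the stem ends in a voiced consonant (*ahubal*, *kib*, *daninfuj*); -mej when the stem ends in a vowel (*baigi*, *faje*).
The final sound of *rulub* is /b/, which is a voiced consonant, so the suffix is -ku, giving *rulubku*.
*juwawdes*: final sound = /s/, a voiceless consonant → -i → *juwawdesi*.

rulubku, juwawdesi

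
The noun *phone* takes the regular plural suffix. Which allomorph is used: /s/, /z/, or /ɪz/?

The stem *phone* ends in a voiced non-sibilant sound.
The plural suffix surfaces as /ɪz/ after sibilants, /s/ after other voiceless consonants, and /z/ after other voiced sounds.
So the plural -s on *phone* is pronounced /z/.

/z/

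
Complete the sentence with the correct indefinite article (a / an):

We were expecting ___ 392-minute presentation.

a

The indefinite article is chosen by the initial *sound* of the following word, not its spelling.
The number *392* is spoken "three hundred …", beginning with /θriː/ — a consonant sound.
So the article is *a*: We were expecting a 392-minute presentation.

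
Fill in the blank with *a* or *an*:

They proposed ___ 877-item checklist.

The indefinite article is chosen by the initial *sound* of the following word, not its spelling.
The number *877* is spoken "eight hundred …", beginning with /eɪt/ — a vowel sound.
So the article is *an*: They proposed an 877-item checklist.

an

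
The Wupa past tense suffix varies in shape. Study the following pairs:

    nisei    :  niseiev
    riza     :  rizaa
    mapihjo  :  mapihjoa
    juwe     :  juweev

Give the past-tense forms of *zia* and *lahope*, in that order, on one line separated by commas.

ziaa, lahopeev

The alternation tracks the last vowel of the stem — -ev when the last vowel of the stem is a front vowel (*nisei*, *juwe*); -a when the last vowel of the stem is a back vowel (*riza*, *mapihjo*).
Since the last vowel of *zia* is /a/ (a back vowel), it takes -a, giving *ziaa*.
Since the last vowel of *lahope* is /e/ (a front vowel), it takes -ev, giving *lahopeev*.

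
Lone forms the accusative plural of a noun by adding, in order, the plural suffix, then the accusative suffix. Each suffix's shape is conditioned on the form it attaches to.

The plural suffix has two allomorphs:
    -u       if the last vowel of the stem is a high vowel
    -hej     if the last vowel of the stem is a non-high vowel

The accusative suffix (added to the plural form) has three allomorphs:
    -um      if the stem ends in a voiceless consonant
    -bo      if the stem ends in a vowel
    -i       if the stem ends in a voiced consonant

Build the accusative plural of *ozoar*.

ozoarheji

The last vowel of *ozoar* is /a/, which is a non-high vowel, so the plural suffix is -hej, giving *ozoarhej*.
The final sound of the plural form *ozoarhej* is /j/, which is a voiced consonant, so the accusative suffix is -i, giving *ozoarheji*.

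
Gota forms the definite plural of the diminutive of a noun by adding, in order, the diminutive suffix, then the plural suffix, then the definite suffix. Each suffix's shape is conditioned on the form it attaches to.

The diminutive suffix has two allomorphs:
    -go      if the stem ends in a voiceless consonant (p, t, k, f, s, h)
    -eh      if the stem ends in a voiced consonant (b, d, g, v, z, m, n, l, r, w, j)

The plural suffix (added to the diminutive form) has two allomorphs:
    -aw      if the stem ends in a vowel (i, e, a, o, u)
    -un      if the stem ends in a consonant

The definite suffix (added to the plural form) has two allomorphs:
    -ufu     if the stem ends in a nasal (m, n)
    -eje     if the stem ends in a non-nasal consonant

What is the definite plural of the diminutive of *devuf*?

*devuf*: final consonant = /f/, voiceless → -go → *devufgo*.
Since the final sound of the diminutive form *devufgo* is /o/ (a vowel), it takes -aw, giving *devufgoaw*.
The plural form *devufgoaw*: final consonant = /w/, non-nasal → -eje → *devufgoaweje*.

devufgoaweje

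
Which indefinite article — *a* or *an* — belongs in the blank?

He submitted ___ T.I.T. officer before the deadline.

a

The indefinite article is chosen by the initial *sound* of the following word, not its spelling.
The initialism *T.I.T.* is read letter by letter; the first letter, T, is pronounced /tiː/, which begins with a consonant sound.
So the article is *a*: He submitted a T.I.T. officer before the deadline.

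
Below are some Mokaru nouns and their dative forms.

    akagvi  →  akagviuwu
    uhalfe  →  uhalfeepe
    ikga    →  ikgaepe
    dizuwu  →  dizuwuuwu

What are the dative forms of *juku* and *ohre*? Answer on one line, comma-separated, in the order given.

jukuuwu, ohreepe

The pattern is height harmony: -uwu when the last vowel of the stem is a high vowel (*akagvi*, *dizuwu*); -epe when the last vowel of the stem is a non-high vowel (*uhalfe*, *ikga*).
Since the last vowel of *juku* is /u/ (a high vowel), it takes -uwu, giving *jukuuwu*.
*ohre*: last vowel = /e/, a non-high vowel → -epe → *ohreepe*.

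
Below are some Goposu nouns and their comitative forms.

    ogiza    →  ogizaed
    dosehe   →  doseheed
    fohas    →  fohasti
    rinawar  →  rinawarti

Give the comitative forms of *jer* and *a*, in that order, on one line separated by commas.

jerti, aed

The pattern is consonant vs. vowel: -ti when the stem ends in a consonant (*fohas*, *rinawar*); -ed when the stem ends in a vowel (*ogiza*, *dosehe*).
*jer* — final sound /r/ (a consonant) → -ti → *jerti*.
The final sound of *a* is /a/, which is a vowel, so the suffix is -ed, giving *aed*.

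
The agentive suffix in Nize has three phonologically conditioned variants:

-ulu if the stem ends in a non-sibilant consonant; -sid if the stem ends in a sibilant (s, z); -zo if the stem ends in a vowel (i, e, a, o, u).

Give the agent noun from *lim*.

limulu

*lim* — final sound /m/ (a non-sibilant consonant) → -ulu → *limulu*.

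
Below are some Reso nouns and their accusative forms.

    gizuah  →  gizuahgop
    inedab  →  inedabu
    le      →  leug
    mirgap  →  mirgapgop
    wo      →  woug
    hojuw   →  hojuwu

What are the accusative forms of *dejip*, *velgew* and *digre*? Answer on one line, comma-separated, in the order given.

The suffix is conditioned by the final sound: -gop when the stem ends in a voiceless consonant (*gizuah*, *mirgap*); -u when the stem ends in a voiced consonant (*inedab*, *hojuw*); -ug when the stem ends in a vowel (*le*, *wo*).
*dejip* — final sound /p/ (a voiceless consonant) → -gop → *dejipgop*.
*velgew* — final sound /w/ (a voiced consonant) → -u → *velgewu*.
*digre*: final sound = /e/, a vowel → -ug → *digreug*.

dejipgop, velgewu, digreug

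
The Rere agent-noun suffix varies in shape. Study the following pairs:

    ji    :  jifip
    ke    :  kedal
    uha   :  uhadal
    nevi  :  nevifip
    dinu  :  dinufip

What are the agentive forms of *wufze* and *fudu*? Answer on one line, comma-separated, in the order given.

Looking at the last vowel of each stem: -fip when the last vowel of the stem is a high vowel (*ji*, *nevi*, *dinu*); -dal when the last vowel of the stem is a non-high vowel (*ke*, *uha*).
Since the last vowel of *wufze* is /e/ (a non-high vowel), it takes -dal, giving *wufzedal*.
*fudu*: last vowel = /u/, a high vowel → -fip → *fudufip*.

wufzedal, fudufip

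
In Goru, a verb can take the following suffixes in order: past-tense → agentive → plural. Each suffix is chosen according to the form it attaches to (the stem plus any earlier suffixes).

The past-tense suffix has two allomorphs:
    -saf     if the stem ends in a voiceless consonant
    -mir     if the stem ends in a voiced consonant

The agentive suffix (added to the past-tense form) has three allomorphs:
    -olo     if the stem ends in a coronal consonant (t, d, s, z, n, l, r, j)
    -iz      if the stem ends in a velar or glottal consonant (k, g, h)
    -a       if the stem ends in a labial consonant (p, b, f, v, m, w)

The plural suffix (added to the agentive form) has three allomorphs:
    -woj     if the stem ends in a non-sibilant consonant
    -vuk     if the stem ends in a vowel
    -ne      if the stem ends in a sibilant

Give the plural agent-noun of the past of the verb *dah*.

*dah*: final consonant = /h/, voiceless → -saf → *dahsaf*.
The past-tense form *dahsaf*: final consonant = /f/, labial → -a → *dahsafa*.
The final sound of the agentive form *dahsafa* is /a/, which is a vowel, so the plural suffix is -vuk, giving *dahsafavuk*.

dahsafavuk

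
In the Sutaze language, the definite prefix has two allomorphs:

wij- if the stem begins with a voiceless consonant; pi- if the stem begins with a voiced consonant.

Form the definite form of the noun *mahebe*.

pimahebe

*mahebe* — first consonant /m/ (voiced) → pi- → *pimahebe*.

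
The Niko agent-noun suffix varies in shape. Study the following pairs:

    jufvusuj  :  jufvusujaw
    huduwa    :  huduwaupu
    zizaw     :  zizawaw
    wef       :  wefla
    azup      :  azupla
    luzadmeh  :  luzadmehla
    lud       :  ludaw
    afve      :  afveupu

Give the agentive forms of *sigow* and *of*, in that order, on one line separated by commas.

Looking at the final sound of each stem: -la when the stem ends in a voiceless consonant (*wef*, *azup*, *luzadmeh*); -aw when the stem ends in a voiced consonant (*jufvusuj*, *zizaw*, *lud*); -upu when the stem ends in a vowel (*huduwa*, *afve*).
The final sound of *sigow* is /w/, which is a voiced consonant, so the suffix is -aw, giving *sigowaw*.
*of*: final sound = /f/, a voiceless consonant → -la → *ofla*.

sigowaw, ofla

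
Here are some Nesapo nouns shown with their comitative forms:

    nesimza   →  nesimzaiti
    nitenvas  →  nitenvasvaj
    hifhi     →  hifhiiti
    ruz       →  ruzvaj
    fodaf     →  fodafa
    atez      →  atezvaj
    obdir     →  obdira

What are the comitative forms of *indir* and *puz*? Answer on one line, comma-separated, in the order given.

The pattern is sibilance of the final sound: -vaj when the stem ends in a sibilant (*nitenvas*, *ruz*, *atez*); -a when the stem ends in a non-sibilant consonant (*fodaf*, *obdir*); -iti when the stem ends in a vowel (*nesimza*, *hifhi*).
*indir* — final sound /r/ (a non-sibilant consonant) → -a → *indira*.
The final sound of *puz* is /z/, which is a sibilant, so the suffix is -vaj, giving *puzvaj*.

indira, puzvaj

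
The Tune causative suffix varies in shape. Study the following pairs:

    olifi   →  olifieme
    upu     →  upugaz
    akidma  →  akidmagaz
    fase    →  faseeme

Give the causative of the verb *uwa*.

Looking at the last vowel of each stem: -eme when the last vowel of the stem is a front vowel (*olifi*, *fase*); -gaz when the last vowel of the stem is a back vowel (*upu*, *akidma*).
Since the last vowel of *uwa* is /a/ (a back vowel), it takes -gaz, giving *uwagaz*.

uwagaz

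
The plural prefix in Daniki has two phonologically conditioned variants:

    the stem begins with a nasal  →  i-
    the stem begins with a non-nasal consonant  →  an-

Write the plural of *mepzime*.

imepzime

The first consonant of *mepzime* is /m/, which is a nasal, so the prefix is i-, giving *imepzime*.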